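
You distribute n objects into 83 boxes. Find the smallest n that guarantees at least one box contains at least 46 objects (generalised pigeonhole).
n = (46 − 1)·83 + 1 = 3736

By the generalised pigeonhole principle, to guarantee some box contains ≥ r objects we need more than (r − 1) · k objects total. Threshold: n = (r − 1) · k + 1. With r = 46 and k = 83: n = 45 · 83 + 1 = 3735 + 1 = 3736. For n = 3735 = 45 · 83, we can put exactly 45 objects in every box, avoiding 46 in any single one — so 3736 is tight.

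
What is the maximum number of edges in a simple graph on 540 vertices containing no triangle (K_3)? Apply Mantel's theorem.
ex(540, K_3) = ⌊540^2/4⌋ = 72900

Mantel (1907): a triangle-free graph on n vertices has at most ⌊n^2/4⌋ edges, with equality for the complete bipartite graph K_{⌊n/2⌋, ⌈n/2⌉}. For n = 540: ⌊540^2/4⌋ = ⌊291600/4⌋ = 72900. The extremal graph is K_{270, 270}, which has 270·270 = 72900 edges.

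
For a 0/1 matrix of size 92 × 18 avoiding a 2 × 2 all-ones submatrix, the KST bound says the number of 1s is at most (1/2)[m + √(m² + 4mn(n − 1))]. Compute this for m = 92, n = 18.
z(92, 18; 2, 2) ≤ (1/2)[92 + √(92² + 4·92·18·17)] = (1/2)[92 + √121072] = 219.977

Kővári–Sós–Turán: let r_1, ..., r_92 be the row sums and z = Σ r_i the total number of 1s. Each pair of columns can share at most one row with both entries 1 (else a 2×2 all-ones block appears), so Σ_i C(r_i, 2) ≤ C(18, 2) = 153. By convexity Σ_i C(r_i, 2) ≥ 92·C(z/92, 2) = z(z − 92)/(2·92), giving z² − 92z − 92·18·17 ≤ 0 and hence z ≤ (1/2)[92 + √(8464 + 4·28152)] = (1/2)[92 + √121072] ≈ (1/2)(92 + 347.954) = 219.977.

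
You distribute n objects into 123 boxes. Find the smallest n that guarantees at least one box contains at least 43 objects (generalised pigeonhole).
n = (43 − 1)·123 + 1 = 5167

By the generalised pigeonhole principle, to guarantee some box contains ≥ r objects we need more than (r − 1) · k objects total. Threshold: n = (r − 1) · k + 1. With r = 43 and k = 123: n = 42 · 123 + 1 = 5166 + 1 = 5167. For n = 5166 = 42 · 123, we can put exactly 42 objects in every box, avoiding 43 in any single one — so 5167 is tight.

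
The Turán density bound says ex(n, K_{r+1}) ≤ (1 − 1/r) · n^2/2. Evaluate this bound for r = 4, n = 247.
Turán density bound = (3/4) · 247^2/2 = 183027/8 ≈ 22878.375

Turán's theorem: ex(n, K_{r+1}) is achieved by the complete r-partite Turán graph T(n, r) with parts as balanced as possible, and is at most (1 − 1/r) · n^2/2. For r = 4, n = 247: the density bound is (3/4) · 61009/2 = 183027/8 ≈ 22878.375. The integer-valued extremum is e(T(247, 4)) = 22878, which is strictly less than the density bound 183027/8 since 4 ∤ 247 (the parts of T(247, 4) cannot all be equal).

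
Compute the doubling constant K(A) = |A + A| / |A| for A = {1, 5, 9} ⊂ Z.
K = |A + A| / |A| = 5/3

Enumerate A + A = {a + b : a, b ∈ A}. With |A| = 3, there are |A|^2 = 9 ordered sum pairs; collecting distinct values, A + A = {2, 6, 10, 14, 18}, so |A + A| = 5. Thus K = 5/3. Here |A + A| = 2|A| − 1 = 5, the minimum possible — so K = 5/3 is minimal, which holds iff A is an arithmetic progression.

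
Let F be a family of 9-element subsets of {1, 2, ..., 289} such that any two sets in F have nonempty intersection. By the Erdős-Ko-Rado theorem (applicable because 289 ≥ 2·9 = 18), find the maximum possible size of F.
max |F| = C(288, 8) = 1064204174039292

The Erdős-Ko-Rado theorem states: for n ≥ 2k, an intersecting family of k-subsets of an n-element set has size at most C(n − 1, k − 1), with equality for 'star' families {A ⊆ [n] : |A| = k, i ∈ A} (fix an element i). For n = 289, k = 9: C(288, 8) = 1064204174039292.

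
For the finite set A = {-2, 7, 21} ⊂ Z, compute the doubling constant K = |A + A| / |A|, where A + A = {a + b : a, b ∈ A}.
K = |A + A| / |A| = 6/3 = 2

Enumerate A + A = {a + b : a, b ∈ A}. With |A| = 3, there are |A|^2 = 9 ordered sum pairs; collecting distinct values, A + A = {-4, 5, 14, 19, 28, 42}, so |A + A| = 6. Thus K = 6/3 = 2. For comparison, the minimum possible |A + A| over all 3-element sets is 2·3 − 1 = 5 (so min K = 5/3), attained only by arithmetic progressions.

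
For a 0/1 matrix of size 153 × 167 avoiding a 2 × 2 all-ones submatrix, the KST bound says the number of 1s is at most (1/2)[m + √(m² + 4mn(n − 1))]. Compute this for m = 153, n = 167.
z(153, 167; 2, 2) ≤ (1/2)[153 + √(153² + 4·153·167·166)] = (1/2)[153 + √16989273] = 2137.4023

Kővári–Sós–Turán: let r_1, ..., r_153 be the row sums and z = Σ r_i the total number of 1s. Each pair of columns can share at most one row with both entries 1 (else a 2×2 all-ones block appears), so Σ_i C(r_i, 2) ≤ C(167, 2) = 13861. By convexity Σ_i C(r_i, 2) ≥ 153·C(z/153, 2) = z(z − 153)/(2·153), giving z² − 153z − 153·167·166 ≤ 0 and hence z ≤ (1/2)[153 + √(23409 + 4·4241466)] = (1/2)[153 + √16989273] ≈ (1/2)(153 + 4121.8046) = 2137.4023.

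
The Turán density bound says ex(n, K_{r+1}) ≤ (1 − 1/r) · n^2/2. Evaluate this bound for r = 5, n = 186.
Turán density bound = (4/5) · 186^2/2 = 69192/5 ≈ 13838.4

Turán's theorem: ex(n, K_{r+1}) is achieved by the complete r-partite Turán graph T(n, r) with parts as balanced as possible, and is at most (1 − 1/r) · n^2/2. For r = 5, n = 186: the density bound is (4/5) · 34596/2 = 69192/5 ≈ 13838.4. The integer-valued extremum is e(T(186, 5)) = 13838, which is strictly less than the density bound 69192/5 since 5 ∤ 186 (the parts of T(186, 5) cannot all be equal).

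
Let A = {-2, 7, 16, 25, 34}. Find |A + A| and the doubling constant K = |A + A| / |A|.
K = |A + A| / |A| = 9/5

Enumerate A + A = {a + b : a, b ∈ A}. With |A| = 5, there are |A|^2 = 25 ordered sum pairs; collecting distinct values, A + A = {-4, 5, 14, 23, 32, 41, 50, 59, 68}, so |A + A| = 9. Thus K = 9/5. Here |A + A| = 2|A| − 1 = 9, the minimum possible — so K = 9/5 is minimal, which holds iff A is an arithmetic progression.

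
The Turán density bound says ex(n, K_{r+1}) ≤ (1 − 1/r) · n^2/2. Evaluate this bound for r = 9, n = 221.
Turán density bound = (8/9) · 221^2/2 = 195364/9 ≈ 21707.1111

Turán's theorem: ex(n, K_{r+1}) is achieved by the complete r-partite Turán graph T(n, r) with parts as balanced as possible, and is at most (1 − 1/r) · n^2/2. For r = 9, n = 221: the density bound is (8/9) · 48841/2 = 195364/9 ≈ 21707.1111. The integer-valued extremum is e(T(221, 9)) = 21706, which is strictly less than the density bound 195364/9 since 9 ∤ 221 (the parts of T(221, 9) cannot all be equal).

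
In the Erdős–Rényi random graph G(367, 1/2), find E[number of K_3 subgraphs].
E[# K_3] = C(367, 3) · (1/2)^C(3, 2) = 8171255 / 2^3 = 1021406.875

For each 3-subset S of vertices (there are C(367, 3) = 8171255 such S), let X_S = 1 if S induces a K_3 (all C(3, 2) = 3 edges present). Then P(X_S = 1) = (1/2)^3 = 1/8. By linearity of expectation, E[# K_3] = C(367, 3) · (1/2)^3 = 8171255 / 8 = 1021406.875.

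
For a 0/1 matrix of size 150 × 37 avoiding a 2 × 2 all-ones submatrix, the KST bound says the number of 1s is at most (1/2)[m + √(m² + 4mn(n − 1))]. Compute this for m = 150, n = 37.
z(150, 37; 2, 2) ≤ (1/2)[150 + √(150² + 4·150·37·36)] = (1/2)[150 + √821700] = 528.2383

Kővári–Sós–Turán: let r_1, ..., r_150 be the row sums and z = Σ r_i the total number of 1s. Each pair of columns can share at most one row with both entries 1 (else a 2×2 all-ones block appears), so Σ_i C(r_i, 2) ≤ C(37, 2) = 666. By convexity Σ_i C(r_i, 2) ≥ 150·C(z/150, 2) = z(z − 150)/(2·150), giving z² − 150z − 150·37·36 ≤ 0 and hence z ≤ (1/2)[150 + √(22500 + 4·199800)] = (1/2)[150 + √821700] ≈ (1/2)(150 + 906.4767) = 528.2383.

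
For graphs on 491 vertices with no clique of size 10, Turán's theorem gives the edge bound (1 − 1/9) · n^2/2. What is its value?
Turán density bound = (8/9) · 491^2/2 = 964324/9 ≈ 107147.1111

Turán's theorem: ex(n, K_{r+1}) is achieved by the complete r-partite Turán graph T(n, r) with parts as balanced as possible, and is at most (1 − 1/r) · n^2/2. For r = 9, n = 491: the density bound is (8/9) · 241081/2 = 964324/9 ≈ 107147.1111. The integer-valued extremum is e(T(491, 9)) = 107146, which is strictly less than the density bound 964324/9 since 9 ∤ 491 (the parts of T(491, 9) cannot all be equal).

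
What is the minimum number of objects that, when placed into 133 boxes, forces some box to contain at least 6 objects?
n = (6 − 1)·133 + 1 = 666

By the generalised pigeonhole principle, to guarantee some box contains ≥ r objects we need more than (r − 1) · k objects total. Threshold: n = (r − 1) · k + 1. With r = 6 and k = 133: n = 5 · 133 + 1 = 665 + 1 = 666. For n = 665 = 5 · 133, we can put exactly 5 objects in every box, avoiding 6 in any single one — so 666 is tight.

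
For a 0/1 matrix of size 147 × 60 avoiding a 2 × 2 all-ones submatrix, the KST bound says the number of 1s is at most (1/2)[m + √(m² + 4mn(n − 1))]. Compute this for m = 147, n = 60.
z(147, 60; 2, 2) ≤ (1/2)[147 + √(147² + 4·147·60·59)] = (1/2)[147 + √2103129] = 798.6084

Kővári–Sós–Turán: let r_1, ..., r_147 be the row sums and z = Σ r_i the total number of 1s. Each pair of columns can share at most one row with both entries 1 (else a 2×2 all-ones block appears), so Σ_i C(r_i, 2) ≤ C(60, 2) = 1770. By convexity Σ_i C(r_i, 2) ≥ 147·C(z/147, 2) = z(z − 147)/(2·147), giving z² − 147z − 147·60·59 ≤ 0 and hence z ≤ (1/2)[147 + √(21609 + 4·520380)] = (1/2)[147 + √2103129] ≈ (1/2)(147 + 1450.2169) = 798.6084.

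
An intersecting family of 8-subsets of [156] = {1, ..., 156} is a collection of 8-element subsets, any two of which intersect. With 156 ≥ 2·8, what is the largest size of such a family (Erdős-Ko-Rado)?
max |F| = C(155, 7) = 371716103550

The Erdős-Ko-Rado theorem states: for n ≥ 2k, an intersecting family of k-subsets of an n-element set has size at most C(n − 1, k − 1), with equality for 'star' families {A ⊆ [n] : |A| = k, i ∈ A} (fix an element i). For n = 156, k = 8: C(155, 7) = 371716103550.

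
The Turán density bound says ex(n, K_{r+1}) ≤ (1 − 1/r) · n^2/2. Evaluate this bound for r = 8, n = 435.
Turán density bound = (7/8) · 435^2/2 = 1324575/16 ≈ 82785.9375

Turán's theorem: ex(n, K_{r+1}) is achieved by the complete r-partite Turán graph T(n, r) with parts as balanced as possible, and is at most (1 − 1/r) · n^2/2. For r = 8, n = 435: the density bound is (7/8) · 189225/2 = 1324575/16 ≈ 82785.9375. The integer-valued extremum is e(T(435, 8)) = 82785, which is strictly less than the density bound 1324575/16 since 8 ∤ 435 (the parts of T(435, 8) cannot all be equal).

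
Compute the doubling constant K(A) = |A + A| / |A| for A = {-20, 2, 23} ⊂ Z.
K = |A + A| / |A| = 6/3 = 2

Enumerate A + A = {a + b : a, b ∈ A}. With |A| = 3, there are |A|^2 = 9 ordered sum pairs; collecting distinct values, A + A = {-40, -18, 3, 4, 25, 46}, so |A + A| = 6. Thus K = 6/3 = 2. For comparison, the minimum possible |A + A| over all 3-element sets is 2·3 − 1 = 5 (so min K = 5/3), attained only by arithmetic progressions.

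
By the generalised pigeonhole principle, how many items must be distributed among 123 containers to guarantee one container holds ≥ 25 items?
n = (25 − 1)·123 + 1 = 2953

By the generalised pigeonhole principle, to guarantee some box contains ≥ r objects we need more than (r − 1) · k objects total. Threshold: n = (r − 1) · k + 1. With r = 25 and k = 123: n = 24 · 123 + 1 = 2952 + 1 = 2953. For n = 2952 = 24 · 123, we can put exactly 24 objects in every box, avoiding 25 in any single one — so 2953 is tight.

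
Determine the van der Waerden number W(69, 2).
W(69, 2) = 69 + 1 = 70

A 2-term AP is any pair of integers, so a monochromatic 2-AP exists iff some colour is used at least twice. With 69 colours, the colouring i ↦ i on {1, ..., 69} uses each colour once, avoiding any monochromatic pair, so W(69, 2) > 69. For {1, ..., 70}, pigeonhole forces two integers of the same colour, which form a monochromatic 2-AP. Hence W(69, 2) = 70.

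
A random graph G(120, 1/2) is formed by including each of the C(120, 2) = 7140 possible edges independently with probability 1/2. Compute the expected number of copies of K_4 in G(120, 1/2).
E[# K_4] = C(120, 4) · (1/2)^C(4, 2) = 8214570 / 2^6 = 4107285/32 = 128352.65625

For each 4-subset S of vertices (there are C(120, 4) = 8214570 such S), let X_S = 1 if S induces a K_4 (all C(4, 2) = 6 edges present). Then P(X_S = 1) = (1/2)^6 = 1/64. By linearity of expectation, E[# K_4] = C(120, 4) · (1/2)^6 = 8214570 / 64 = 4107285/32 = 128352.65625.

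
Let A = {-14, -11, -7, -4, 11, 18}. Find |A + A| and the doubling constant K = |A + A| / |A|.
K = |A + A| / |A| = 18/6 = 3

Enumerate A + A = {a + b : a, b ∈ A}. With |A| = 6, there are |A|^2 = 36 ordered sum pairs; collecting distinct values, A + A = {-28, -25, -22, -21, -18, -15, -14, -11, -8, -3, 0, 4, 7, 11, 14, 22, 29, 36}, so |A + A| = 18. Thus K = 18/6 = 3. For comparison, the minimum possible |A + A| over all 6-element sets is 2·6 − 1 = 11 (so min K = 11/6), attained only by arithmetic progressions.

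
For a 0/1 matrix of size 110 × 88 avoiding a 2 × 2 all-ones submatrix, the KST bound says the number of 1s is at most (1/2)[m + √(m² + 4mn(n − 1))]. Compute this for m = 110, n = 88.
z(110, 88; 2, 2) ≤ (1/2)[110 + √(110² + 4·110·88·87)] = (1/2)[110 + √3380740] = 974.3394

Kővári–Sós–Turán: let r_1, ..., r_110 be the row sums and z = Σ r_i the total number of 1s. Each pair of columns can share at most one row with both entries 1 (else a 2×2 all-ones block appears), so Σ_i C(r_i, 2) ≤ C(88, 2) = 3828. By convexity Σ_i C(r_i, 2) ≥ 110·C(z/110, 2) = z(z − 110)/(2·110), giving z² − 110z − 110·88·87 ≤ 0 and hence z ≤ (1/2)[110 + √(12100 + 4·842160)] = (1/2)[110 + √3380740] ≈ (1/2)(110 + 1838.6789) = 974.3394.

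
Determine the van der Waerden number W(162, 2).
W(162, 2) = 162 + 1 = 163

A 2-term AP is any pair of integers, so a monochromatic 2-AP exists iff some colour is used at least twice. With 162 colours, the colouring i ↦ i on {1, ..., 162} uses each colour once, avoiding any monochromatic pair, so W(162, 2) > 162. For {1, ..., 163}, pigeonhole forces two integers of the same colour, which form a monochromatic 2-AP. Hence W(162, 2) = 163.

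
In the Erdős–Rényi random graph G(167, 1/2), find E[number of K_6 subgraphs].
E[# K_6] = C(167, 6) · (1/2)^C(6, 2) = 27512019711 / 2^15 ≈ 839600.210907

For each 6-subset S of vertices (there are C(167, 6) = 27512019711 such S), let X_S = 1 if S induces a K_6 (all C(6, 2) = 15 edges present). Then P(X_S = 1) = (1/2)^15 = 1/32768. By linearity of expectation, E[# K_6] = C(167, 6) · (1/2)^15 = 27512019711 / 32768 ≈ 839600.210907.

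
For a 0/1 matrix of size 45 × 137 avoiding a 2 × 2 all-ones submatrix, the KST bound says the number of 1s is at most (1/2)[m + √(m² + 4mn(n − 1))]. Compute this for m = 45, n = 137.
z(45, 137; 2, 2) ≤ (1/2)[45 + √(45² + 4·45·137·136)] = (1/2)[45 + √3355785] = 938.4401

Kővári–Sós–Turán: let r_1, ..., r_45 be the row sums and z = Σ r_i the total number of 1s. Each pair of columns can share at most one row with both entries 1 (else a 2×2 all-ones block appears), so Σ_i C(r_i, 2) ≤ C(137, 2) = 9316. By convexity Σ_i C(r_i, 2) ≥ 45·C(z/45, 2) = z(z − 45)/(2·45), giving z² − 45z − 45·137·136 ≤ 0 and hence z ≤ (1/2)[45 + √(2025 + 4·838440)] = (1/2)[45 + √3355785] ≈ (1/2)(45 + 1831.8802) = 938.4401.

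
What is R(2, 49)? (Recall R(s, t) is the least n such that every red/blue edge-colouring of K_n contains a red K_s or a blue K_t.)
R(2, 49) = 49

R(2, k) = k for all k ≥ 2: in a 2-colouring of K_k, either some edge is red (a red K_2) or all edges are blue (a blue K_k). And K_{48} coloured all-blue has no blue K_49, so R(2, 49) > 48. Hence R(2, 49) = 49.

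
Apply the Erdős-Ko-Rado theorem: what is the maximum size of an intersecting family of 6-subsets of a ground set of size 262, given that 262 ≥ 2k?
max |F| = C(261, 5) = 9711475137

Erdős-Ko-Rado (1961): when n ≥ 2k, max |F| = C(n−1, k−1). The bound is attained by the star {A : i ∈ A} for any fixed i ∈ [n]. Here C(262−1, 6−1) = C(261, 5) = 9711475137.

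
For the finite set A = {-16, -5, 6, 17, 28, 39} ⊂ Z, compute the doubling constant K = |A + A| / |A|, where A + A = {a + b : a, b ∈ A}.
K = |A + A| / |A| = 11/6

Enumerate A + A = {a + b : a, b ∈ A}. With |A| = 6, there are |A|^2 = 36 ordered sum pairs; collecting distinct values, A + A = {-32, -21, -10, 1, 12, 23, 34, 45, 56, 67, 78}, so |A + A| = 11. Thus K = 11/6. Here |A + A| = 2|A| − 1 = 11, the minimum possible — so K = 11/6 is minimal, which holds iff A is an arithmetic progression.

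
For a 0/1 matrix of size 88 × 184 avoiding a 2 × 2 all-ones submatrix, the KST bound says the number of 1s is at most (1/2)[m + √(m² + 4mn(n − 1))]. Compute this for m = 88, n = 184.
z(88, 184; 2, 2) ≤ (1/2)[88 + √(88² + 4·88·184·183)] = (1/2)[88 + √11860288] = 1765.9384

Kővári–Sós–Turán: let r_1, ..., r_88 be the row sums and z = Σ r_i the total number of 1s. Each pair of columns can share at most one row with both entries 1 (else a 2×2 all-ones block appears), so Σ_i C(r_i, 2) ≤ C(184, 2) = 16836. By convexity Σ_i C(r_i, 2) ≥ 88·C(z/88, 2) = z(z − 88)/(2·88), giving z² − 88z − 88·184·183 ≤ 0 and hence z ≤ (1/2)[88 + √(7744 + 4·2963136)] = (1/2)[88 + √11860288] ≈ (1/2)(88 + 3443.8769) = 1765.9384.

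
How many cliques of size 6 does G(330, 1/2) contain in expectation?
E[# K_6] = C(330, 6) · (1/2)^C(6, 2) = 1713562300450 / 2^15 = 856781150225/16384 ≈ 52293771.376038

For each 6-subset S of vertices (there are C(330, 6) = 1713562300450 such S), let X_S = 1 if S induces a K_6 (all C(6, 2) = 15 edges present). Then P(X_S = 1) = (1/2)^15 = 1/32768. By linearity of expectation, E[# K_6] = C(330, 6) · (1/2)^15 = 1713562300450 / 32768 = 856781150225/16384 ≈ 52293771.376038.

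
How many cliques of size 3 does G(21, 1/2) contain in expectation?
E[# K_3] = C(21, 3) · (1/2)^C(3, 2) = 1330 / 2^3 = 665/4 = 166.25

For each 3-subset S of vertices (there are C(21, 3) = 1330 such S), let X_S = 1 if S induces a K_3 (all C(3, 2) = 3 edges present). Then P(X_S = 1) = (1/2)^3 = 1/8. By linearity of expectation, E[# K_3] = C(21, 3) · (1/2)^3 = 1330 / 8 = 665/4 = 166.25.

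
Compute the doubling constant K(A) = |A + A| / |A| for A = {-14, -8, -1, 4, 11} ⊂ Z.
K = |A + A| / |A| = 14/5

Enumerate A + A = {a + b : a, b ∈ A}. With |A| = 5, there are |A|^2 = 25 ordered sum pairs; collecting distinct values, A + A = {-28, -22, -16, -15, -10, -9, -4, -3, -2, 3, 8, 10, 15, 22}, so |A + A| = 14. Thus K = 14/5. For comparison, the minimum possible |A + A| over all 5-element sets is 2·5 − 1 = 9 (so min K = 9/5), attained only by arithmetic progressions.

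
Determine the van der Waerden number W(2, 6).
W(2, 6) = 1132

W(2, 6) = 1132. The lower bound W(2, 6) > 1131 comes from an explicit good 2-colouring of [1, 1131]; the upper bound W(2, 6) ≤ 1132 was verified by exhaustive search over 2-colourings of [1, 1132].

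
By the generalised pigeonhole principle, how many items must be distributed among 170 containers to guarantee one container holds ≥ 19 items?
n = (19 − 1)·170 + 1 = 3061

By the generalised pigeonhole principle, to guarantee some box contains ≥ r objects we need more than (r − 1) · k objects total. Threshold: n = (r − 1) · k + 1. With r = 19 and k = 170: n = 18 · 170 + 1 = 3060 + 1 = 3061. For n = 3060 = 18 · 170, we can put exactly 18 objects in every box, avoiding 19 in any single one — so 3061 is tight.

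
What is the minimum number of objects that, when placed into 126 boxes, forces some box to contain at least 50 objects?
n = (50 − 1)·126 + 1 = 6175

By the generalised pigeonhole principle, to guarantee some box contains ≥ r objects we need more than (r − 1) · k objects total. Threshold: n = (r − 1) · k + 1. With r = 50 and k = 126: n = 49 · 126 + 1 = 6174 + 1 = 6175. For n = 6174 = 49 · 126, we can put exactly 49 objects in every box, avoiding 50 in any single one — so 6175 is tight.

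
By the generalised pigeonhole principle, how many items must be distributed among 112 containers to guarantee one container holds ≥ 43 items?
n = (43 − 1)·112 + 1 = 4705

By the generalised pigeonhole principle, to guarantee some box contains ≥ r objects we need more than (r − 1) · k objects total. Threshold: n = (r − 1) · k + 1. With r = 43 and k = 112: n = 42 · 112 + 1 = 4704 + 1 = 4705. For n = 4704 = 42 · 112, we can put exactly 42 objects in every box, avoiding 43 in any single one — so 4705 is tight.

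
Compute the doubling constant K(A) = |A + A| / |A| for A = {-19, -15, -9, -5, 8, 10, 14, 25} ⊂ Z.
K = |A + A| / |A| = 30/8 = 15/4

Enumerate A + A = {a + b : a, b ∈ A}. With |A| = 8, there are |A|^2 = 64 ordered sum pairs; collecting distinct values, A + A = {-38, -34, -30, -28, -24, -20, -18, -14, -11, -10, -9, -7, -5, -1, 1, 3, 5, 6, 9, 10, 16, 18, 20, 22, 24, 28, 33, 35, 39, 50}, so |A + A| = 30. Thus K = 30/8 = 15/4. For comparison, the minimum possible |A + A| over all 8-element sets is 2·8 − 1 = 15 (so min K = 15/8), attained only by arithmetic progressions.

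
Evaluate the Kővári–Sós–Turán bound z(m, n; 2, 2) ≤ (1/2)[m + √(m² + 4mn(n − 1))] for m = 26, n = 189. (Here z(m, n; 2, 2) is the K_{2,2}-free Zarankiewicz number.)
z(26, 189; 2, 2) ≤ (1/2)[26 + √(26² + 4·26·189·188)] = (1/2)[26 + √3696004] = 974.2497

Kővári–Sós–Turán: let r_1, ..., r_26 be the row sums and z = Σ r_i the total number of 1s. Each pair of columns can share at most one row with both entries 1 (else a 2×2 all-ones block appears), so Σ_i C(r_i, 2) ≤ C(189, 2) = 17766. By convexity Σ_i C(r_i, 2) ≥ 26·C(z/26, 2) = z(z − 26)/(2·26), giving z² − 26z − 26·189·188 ≤ 0 and hence z ≤ (1/2)[26 + √(676 + 4·923832)] = (1/2)[26 + √3696004] ≈ (1/2)(26 + 1922.4994) = 974.2497.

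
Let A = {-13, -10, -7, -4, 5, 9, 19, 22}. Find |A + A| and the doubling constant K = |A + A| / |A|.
K = |A + A| / |A| = 28/8 = 7/2

Enumerate A + A = {a + b : a, b ∈ A}. With |A| = 8, there are |A|^2 = 64 ordered sum pairs; collecting distinct values, A + A = {-26, -23, -20, -17, -14, -11, -8, -5, -4, -2, -1, 1, 2, 5, 6, 9, 10, 12, 14, 15, 18, 24, 27, 28, 31, 38, 41, 44}, so |A + A| = 28. Thus K = 28/8 = 7/2. For comparison, the minimum possible |A + A| over all 8-element sets is 2·8 − 1 = 15 (so min K = 15/8), attained only by arithmetic progressions.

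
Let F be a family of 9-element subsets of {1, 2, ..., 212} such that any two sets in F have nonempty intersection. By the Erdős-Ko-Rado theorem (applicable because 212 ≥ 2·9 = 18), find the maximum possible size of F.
max |F| = C(211, 8) = 85194673325190

Erdős-Ko-Rado (1961): when n ≥ 2k, max |F| = C(n−1, k−1). The bound is attained by the star {A : i ∈ A} for any fixed i ∈ [n]. Here C(212−1, 9−1) = C(211, 8) = 85194673325190.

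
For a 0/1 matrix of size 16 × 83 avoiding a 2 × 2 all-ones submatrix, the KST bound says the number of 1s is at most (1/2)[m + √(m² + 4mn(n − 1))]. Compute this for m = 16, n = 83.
z(16, 83; 2, 2) ≤ (1/2)[16 + √(16² + 4·16·83·82)] = (1/2)[16 + √435840] = 338.0909

Kővári–Sós–Turán: let r_1, ..., r_16 be the row sums and z = Σ r_i the total number of 1s. Each pair of columns can share at most one row with both entries 1 (else a 2×2 all-ones block appears), so Σ_i C(r_i, 2) ≤ C(83, 2) = 3403. By convexity Σ_i C(r_i, 2) ≥ 16·C(z/16, 2) = z(z − 16)/(2·16), giving z² − 16z − 16·83·82 ≤ 0 and hence z ≤ (1/2)[16 + √(256 + 4·108896)] = (1/2)[16 + √435840] ≈ (1/2)(16 + 660.1818) = 338.0909.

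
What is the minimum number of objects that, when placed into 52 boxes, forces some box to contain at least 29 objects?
n = (29 − 1)·52 + 1 = 1457

By the generalised pigeonhole principle, to guarantee some box contains ≥ r objects we need more than (r − 1) · k objects total. Threshold: n = (r − 1) · k + 1. With r = 29 and k = 52: n = 28 · 52 + 1 = 1456 + 1 = 1457. For n = 1456 = 28 · 52, we can put exactly 28 objects in every box, avoiding 29 in any single one — so 1457 is tight.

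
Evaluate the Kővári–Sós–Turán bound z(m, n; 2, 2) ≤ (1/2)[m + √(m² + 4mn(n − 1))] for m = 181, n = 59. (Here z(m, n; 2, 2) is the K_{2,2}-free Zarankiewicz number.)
z(181, 59; 2, 2) ≤ (1/2)[181 + √(181² + 4·181·59·58)] = (1/2)[181 + √2510289] = 882.6946

Kővári–Sós–Turán: let r_1, ..., r_181 be the row sums and z = Σ r_i the total number of 1s. Each pair of columns can share at most one row with both entries 1 (else a 2×2 all-ones block appears), so Σ_i C(r_i, 2) ≤ C(59, 2) = 1711. By convexity Σ_i C(r_i, 2) ≥ 181·C(z/181, 2) = z(z − 181)/(2·181), giving z² − 181z − 181·59·58 ≤ 0 and hence z ≤ (1/2)[181 + √(32761 + 4·619382)] = (1/2)[181 + √2510289] ≈ (1/2)(181 + 1584.3892) = 882.6946.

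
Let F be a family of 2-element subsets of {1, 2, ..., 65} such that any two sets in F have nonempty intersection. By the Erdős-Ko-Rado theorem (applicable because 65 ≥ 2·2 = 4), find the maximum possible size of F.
max |F| = C(64, 1) = 64

Erdős-Ko-Rado (1961): when n ≥ 2k, max |F| = C(n−1, k−1). The bound is attained by the star {A : i ∈ A} for any fixed i ∈ [n]. Here C(65−1, 2−1) = C(64, 1) = 64.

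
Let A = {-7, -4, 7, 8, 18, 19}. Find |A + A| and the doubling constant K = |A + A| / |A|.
K = |A + A| / |A| = 18/6 = 3

Enumerate A + A = {a + b : a, b ∈ A}. With |A| = 6, there are |A|^2 = 36 ordered sum pairs; collecting distinct values, A + A = {-14, -11, -8, 0, 1, 3, 4, 11, 12, 14, 15, 16, 25, 26, 27, 36, 37, 38}, so |A + A| = 18. Thus K = 18/6 = 3. For comparison, the minimum possible |A + A| over all 6-element sets is 2·6 − 1 = 11 (so min K = 11/6), attained only by arithmetic progressions.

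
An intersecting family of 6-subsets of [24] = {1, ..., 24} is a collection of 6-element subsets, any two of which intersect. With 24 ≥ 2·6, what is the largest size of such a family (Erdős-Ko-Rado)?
max |F| = C(23, 5) = 33649

Erdős-Ko-Rado (1961): when n ≥ 2k, max |F| = C(n−1, k−1). The bound is attained by the star {A : i ∈ A} for any fixed i ∈ [n]. Here C(24−1, 6−1) = C(23, 5) = 33649.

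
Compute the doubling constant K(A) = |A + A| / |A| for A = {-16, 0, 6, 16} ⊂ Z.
K = |A + A| / |A| = 9/4

Enumerate A + A = {a + b : a, b ∈ A}. With |A| = 4, there are |A|^2 = 16 ordered sum pairs; collecting distinct values, A + A = {-32, -16, -10, 0, 6, 12, 16, 22, 32}, so |A + A| = 9. Thus K = 9/4. For comparison, the minimum possible |A + A| over all 4-element sets is 2·4 − 1 = 7 (so min K = 7/4), attained only by arithmetic progressions.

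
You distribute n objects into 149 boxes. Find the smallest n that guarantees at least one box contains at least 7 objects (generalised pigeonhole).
n = (7 − 1)·149 + 1 = 895

By the generalised pigeonhole principle, to guarantee some box contains ≥ r objects we need more than (r − 1) · k objects total. Threshold: n = (r − 1) · k + 1. With r = 7 and k = 149: n = 6 · 149 + 1 = 894 + 1 = 895. For n = 894 = 6 · 149, we can put exactly 6 objects in every box, avoiding 7 in any single one — so 895 is tight.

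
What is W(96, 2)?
W(96, 2) = 96 + 1 = 97

A 2-term AP is any pair of integers, so a monochromatic 2-AP exists iff some colour is used at least twice. With 96 colours, the colouring i ↦ i on {1, ..., 96} uses each colour once, avoiding any monochromatic pair, so W(96, 2) > 96. For {1, ..., 97}, pigeonhole forces two integers of the same colour, which form a monochromatic 2-AP. Hence W(96, 2) = 97.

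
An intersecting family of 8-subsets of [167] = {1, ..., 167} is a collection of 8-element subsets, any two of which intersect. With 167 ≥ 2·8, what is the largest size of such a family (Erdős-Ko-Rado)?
max |F| = C(166, 7) = 606252889440

The Erdős-Ko-Rado theorem states: for n ≥ 2k, an intersecting family of k-subsets of an n-element set has size at most C(n − 1, k − 1), with equality for 'star' families {A ⊆ [n] : |A| = k, i ∈ A} (fix an element i). For n = 167, k = 8: C(166, 7) = 606252889440.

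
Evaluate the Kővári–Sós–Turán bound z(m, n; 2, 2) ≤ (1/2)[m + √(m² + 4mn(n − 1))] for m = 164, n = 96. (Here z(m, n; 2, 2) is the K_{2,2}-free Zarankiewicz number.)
z(164, 96; 2, 2) ≤ (1/2)[164 + √(164² + 4·164·96·95)] = (1/2)[164 + √6009616] = 1307.7259

Kővári–Sós–Turán: let r_1, ..., r_164 be the row sums and z = Σ r_i the total number of 1s. Each pair of columns can share at most one row with both entries 1 (else a 2×2 all-ones block appears), so Σ_i C(r_i, 2) ≤ C(96, 2) = 4560. By convexity Σ_i C(r_i, 2) ≥ 164·C(z/164, 2) = z(z − 164)/(2·164), giving z² − 164z − 164·96·95 ≤ 0 and hence z ≤ (1/2)[164 + √(26896 + 4·1495680)] = (1/2)[164 + √6009616] ≈ (1/2)(164 + 2451.4518) = 1307.7259.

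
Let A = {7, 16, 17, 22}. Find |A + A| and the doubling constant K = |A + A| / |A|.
K = |A + A| / |A| = 10/4 = 5/2

Enumerate A + A = {a + b : a, b ∈ A}. With |A| = 4, there are |A|^2 = 16 ordered sum pairs; collecting distinct values, A + A = {14, 23, 24, 29, 32, 33, 34, 38, 39, 44}, so |A + A| = 10. Thus K = 10/4 = 5/2. For comparison, the minimum possible |A + A| over all 4-element sets is 2·4 − 1 = 7 (so min K = 7/4), attained only by arithmetic progressions.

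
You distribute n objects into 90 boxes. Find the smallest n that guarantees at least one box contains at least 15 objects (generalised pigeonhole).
n = (15 − 1)·90 + 1 = 1261

By the generalised pigeonhole principle, to guarantee some box contains ≥ r objects we need more than (r − 1) · k objects total. Threshold: n = (r − 1) · k + 1. With r = 15 and k = 90: n = 14 · 90 + 1 = 1260 + 1 = 1261. For n = 1260 = 14 · 90, we can put exactly 14 objects in every box, avoiding 15 in any single one — so 1261 is tight.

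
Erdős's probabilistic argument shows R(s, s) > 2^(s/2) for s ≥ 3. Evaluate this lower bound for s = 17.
2^(17/2) = 362.0387; so R(17, 17) > 362.0387

Colour each edge of K_n uniformly at random with red/blue. The expected number of monochromatic K_17 is C(n, 17) · 2 · 2^(−C(17,2)). If C(n, 17) · 2^(1 − C(17,2)) < 1, then with positive probability no monochromatic K_17 exists, so R(17, 17) > n. The standard estimate C(n, 17) ≤ n^17/17! shows this inequality holds whenever n ≤ 2^(17/2) (since 17! · 2^(C(17,2) − 1) > 2^(17^2/2) ≥ n^17). Hence R(17, 17) > 2^(17/2) = 362.0387.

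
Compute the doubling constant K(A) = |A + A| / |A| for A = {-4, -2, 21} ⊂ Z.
K = |A + A| / |A| = 6/3 = 2

Enumerate A + A = {a + b : a, b ∈ A}. With |A| = 3, there are |A|^2 = 9 ordered sum pairs; collecting distinct values, A + A = {-8, -6, -4, 17, 19, 42}, so |A + A| = 6. Thus K = 6/3 = 2. For comparison, the minimum possible |A + A| over all 3-element sets is 2·3 − 1 = 5 (so min K = 5/3), attained only by arithmetic progressions.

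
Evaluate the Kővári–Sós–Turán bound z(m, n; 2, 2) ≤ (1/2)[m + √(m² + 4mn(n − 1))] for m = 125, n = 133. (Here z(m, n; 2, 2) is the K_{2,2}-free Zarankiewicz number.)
z(125, 133; 2, 2) ≤ (1/2)[125 + √(125² + 4·125·133·132)] = (1/2)[125 + √8793625] = 1545.2023

Kővári–Sós–Turán: let r_1, ..., r_125 be the row sums and z = Σ r_i the total number of 1s. Each pair of columns can share at most one row with both entries 1 (else a 2×2 all-ones block appears), so Σ_i C(r_i, 2) ≤ C(133, 2) = 8778. By convexity Σ_i C(r_i, 2) ≥ 125·C(z/125, 2) = z(z − 125)/(2·125), giving z² − 125z − 125·133·132 ≤ 0 and hence z ≤ (1/2)[125 + √(15625 + 4·2194500)] = (1/2)[125 + √8793625] ≈ (1/2)(125 + 2965.4047) = 1545.2023.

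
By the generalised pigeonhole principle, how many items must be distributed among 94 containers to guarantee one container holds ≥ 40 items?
n = (40 − 1)·94 + 1 = 3667

By the generalised pigeonhole principle, to guarantee some box contains ≥ r objects we need more than (r − 1) · k objects total. Threshold: n = (r − 1) · k + 1. With r = 40 and k = 94: n = 39 · 94 + 1 = 3666 + 1 = 3667. For n = 3666 = 39 · 94, we can put exactly 39 objects in every box, avoiding 40 in any single one — so 3667 is tight.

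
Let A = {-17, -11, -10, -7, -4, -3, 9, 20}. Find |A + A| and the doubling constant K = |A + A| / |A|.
K = |A + A| / |A| = 31/8

Enumerate A + A = {a + b : a, b ∈ A}. With |A| = 8, there are |A|^2 = 64 ordered sum pairs; collecting distinct values, A + A = {-34, -28, -27, -24, -22, -21, -20, -18, -17, -15, -14, -13, -11, -10, -8, -7, -6, -2, -1, 2, 3, 5, 6, 9, 10, 13, 16, 17, 18, 29, 40}, so |A + A| = 31. Thus K = 31/8. For comparison, the minimum possible |A + A| over all 8-element sets is 2·8 − 1 = 15 (so min K = 15/8), attained only by arithmetic progressions.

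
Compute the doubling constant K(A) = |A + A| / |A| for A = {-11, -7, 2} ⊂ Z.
K = |A + A| / |A| = 6/3 = 2

Enumerate A + A = {a + b : a, b ∈ A}. With |A| = 3, there are |A|^2 = 9 ordered sum pairs; collecting distinct values, A + A = {-22, -18, -14, -9, -5, 4}, so |A + A| = 6. Thus K = 6/3 = 2. For comparison, the minimum possible |A + A| over all 3-element sets is 2·3 − 1 = 5 (so min K = 5/3), attained only by arithmetic progressions.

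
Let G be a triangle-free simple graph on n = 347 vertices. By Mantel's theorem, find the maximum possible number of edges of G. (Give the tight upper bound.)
ex(347, K_3) = ⌊347^2/4⌋ = 30102

Mantel (1907): a triangle-free graph on n vertices has at most ⌊n^2/4⌋ edges, with equality for the complete bipartite graph K_{⌊n/2⌋, ⌈n/2⌉}. For n = 347: ⌊347^2/4⌋ = ⌊120409/4⌋ = 30102. The extremal graph is K_{173, 174}, which has 173·174 = 30102 edges.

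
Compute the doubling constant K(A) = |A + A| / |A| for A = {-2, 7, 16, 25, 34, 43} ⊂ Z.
K = |A + A| / |A| = 11/6

Enumerate A + A = {a + b : a, b ∈ A}. With |A| = 6, there are |A|^2 = 36 ordered sum pairs; collecting distinct values, A + A = {-4, 5, 14, 23, 32, 41, 50, 59, 68, 77, 86}, so |A + A| = 11. Thus K = 11/6. Here |A + A| = 2|A| − 1 = 11, the minimum possible — so K = 11/6 is minimal, which holds iff A is an arithmetic progression.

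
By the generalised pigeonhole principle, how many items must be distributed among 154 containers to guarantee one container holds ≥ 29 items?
n = (29 − 1)·154 + 1 = 4313

By the generalised pigeonhole principle, to guarantee some box contains ≥ r objects we need more than (r − 1) · k objects total. Threshold: n = (r − 1) · k + 1. With r = 29 and k = 154: n = 28 · 154 + 1 = 4312 + 1 = 4313. For n = 4312 = 28 · 154, we can put exactly 28 objects in every box, avoiding 29 in any single one — so 4313 is tight.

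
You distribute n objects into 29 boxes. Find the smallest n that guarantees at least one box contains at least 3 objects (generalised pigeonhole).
n = (3 − 1)·29 + 1 = 59

By the generalised pigeonhole principle, to guarantee some box contains ≥ r objects we need more than (r − 1) · k objects total. Threshold: n = (r − 1) · k + 1. With r = 3 and k = 29: n = 2 · 29 + 1 = 58 + 1 = 59. For n = 58 = 2 · 29, we can put exactly 2 objects in every box, avoiding 3 in any single one — so 59 is tight.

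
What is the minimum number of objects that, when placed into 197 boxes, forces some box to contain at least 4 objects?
n = (4 − 1)·197 + 1 = 592

By the generalised pigeonhole principle, to guarantee some box contains ≥ r objects we need more than (r − 1) · k objects total. Threshold: n = (r − 1) · k + 1. With r = 4 and k = 197: n = 3 · 197 + 1 = 591 + 1 = 592. For n = 591 = 3 · 197, we can put exactly 3 objects in every box, avoiding 4 in any single one — so 592 is tight.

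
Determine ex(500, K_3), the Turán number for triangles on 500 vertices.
ex(500, K_3) = ⌊500^2/4⌋ = 62500

Mantel (1907): a triangle-free graph on n vertices has at most ⌊n^2/4⌋ edges, with equality for the complete bipartite graph K_{⌊n/2⌋, ⌈n/2⌉}. For n = 500: ⌊500^2/4⌋ = ⌊250000/4⌋ = 62500. The extremal graph is K_{250, 250}, which has 250·250 = 62500 edges.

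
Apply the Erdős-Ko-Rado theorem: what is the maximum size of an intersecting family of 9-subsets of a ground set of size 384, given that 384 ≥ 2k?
max |F| = C(383, 8) = 10668672672729201

The Erdős-Ko-Rado theorem states: for n ≥ 2k, an intersecting family of k-subsets of an n-element set has size at most C(n − 1, k − 1), with equality for 'star' families {A ⊆ [n] : |A| = k, i ∈ A} (fix an element i). For n = 384, k = 9: C(383, 8) = 10668672672729201.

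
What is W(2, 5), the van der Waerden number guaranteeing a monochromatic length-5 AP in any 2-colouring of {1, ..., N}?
W(2, 5) = 178

This is a classical value, W(2, 5) = 178, established by combining an explicit 2-colouring of {1, ..., 177} with no monochromatic 5-AP (giving the lower bound W(2, 5) > 177) and a finite case analysis / exhaustive computer search showing every 2-colouring of {1, ..., 178} has such an AP.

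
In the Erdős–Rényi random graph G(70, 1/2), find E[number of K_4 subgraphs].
E[# K_4] = C(70, 4) · (1/2)^C(4, 2) = 916895 / 2^6 = 14326.484375

For each 4-subset S of vertices (there are C(70, 4) = 916895 such S), let X_S = 1 if S induces a K_4 (all C(4, 2) = 6 edges present). Then P(X_S = 1) = (1/2)^6 = 1/64. By linearity of expectation, E[# K_4] = C(70, 4) · (1/2)^6 = 916895 / 64 = 14326.484375.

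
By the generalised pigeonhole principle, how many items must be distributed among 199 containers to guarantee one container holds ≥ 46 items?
n = (46 − 1)·199 + 1 = 8956

By the generalised pigeonhole principle, to guarantee some box contains ≥ r objects we need more than (r − 1) · k objects total. Threshold: n = (r − 1) · k + 1. With r = 46 and k = 199: n = 45 · 199 + 1 = 8955 + 1 = 8956. For n = 8955 = 45 · 199, we can put exactly 45 objects in every box, avoiding 46 in any single one — so 8956 is tight.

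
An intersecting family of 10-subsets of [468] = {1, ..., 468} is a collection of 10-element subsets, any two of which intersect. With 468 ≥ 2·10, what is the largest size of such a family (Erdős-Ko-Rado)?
max |F| = C(467, 9) = 2694046621027065810

Erdős-Ko-Rado (1961): when n ≥ 2k, max |F| = C(n−1, k−1). The bound is attained by the star {A : i ∈ A} for any fixed i ∈ [n]. Here C(468−1, 10−1) = C(467, 9) = 2694046621027065810.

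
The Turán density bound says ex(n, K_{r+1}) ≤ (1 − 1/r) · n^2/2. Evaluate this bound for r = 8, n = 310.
Turán density bound = (7/8) · 310^2/2 = 168175/4 ≈ 42043.75

Turán's theorem: ex(n, K_{r+1}) is achieved by the complete r-partite Turán graph T(n, r) with parts as balanced as possible, and is at most (1 − 1/r) · n^2/2. For r = 8, n = 310: the density bound is (7/8) · 96100/2 = 168175/4 ≈ 42043.75. The integer-valued extremum is e(T(310, 8)) = 42043, which is strictly less than the density bound 168175/4 since 8 ∤ 310 (the parts of T(310, 8) cannot all be equal).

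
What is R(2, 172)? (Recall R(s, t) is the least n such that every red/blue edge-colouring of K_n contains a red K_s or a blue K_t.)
R(2, 172) = 172

R(2, k) = k for all k ≥ 2: in a 2-colouring of K_k, either some edge is red (a red K_2) or all edges are blue (a blue K_k). And K_{171} coloured all-blue has no blue K_172, so R(2, 172) > 171. Hence R(2, 172) = 172.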